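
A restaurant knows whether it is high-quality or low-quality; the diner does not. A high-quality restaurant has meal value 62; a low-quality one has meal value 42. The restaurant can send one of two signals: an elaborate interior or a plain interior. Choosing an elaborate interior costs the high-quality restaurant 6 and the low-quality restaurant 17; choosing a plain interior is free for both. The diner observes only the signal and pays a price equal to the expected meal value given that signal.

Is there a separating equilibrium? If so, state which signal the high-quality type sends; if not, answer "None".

None

Try high-quality → elaborate interior, low-quality → plain interior:
  If types separate, elaborate interior earns payment 62 and plain interior earns 42.
  High-quality: elaborate interior gives 62 − 6 = 56; plain interior gives 42 − 0 = 42. No deviation. ✓
  Low-quality: plain interior gives 42 − 0 = 42; elaborate interior gives 62 − 17 = 45. Would deviate. ✗
Try high-quality → plain interior, low-quality → elaborate interior:
  If types separate, plain interior earns payment 62 and elaborate interior earns 42.
  High-quality: plain interior gives 62 − 0 = 62; elaborate interior gives 42 − 6 = 36. No deviation. ✓
  Low-quality: elaborate interior gives 42 − 17 = 25; plain interior gives 62 − 0 = 62. Would deviate. ✗
Neither assignment is incentive-compatible.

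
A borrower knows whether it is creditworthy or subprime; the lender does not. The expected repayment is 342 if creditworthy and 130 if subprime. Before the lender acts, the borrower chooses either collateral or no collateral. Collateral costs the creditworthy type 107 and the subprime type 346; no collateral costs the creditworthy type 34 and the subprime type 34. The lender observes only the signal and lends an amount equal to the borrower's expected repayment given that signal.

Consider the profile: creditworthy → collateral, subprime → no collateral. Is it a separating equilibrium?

Under separation the lender infers type exactly: collateral → creditworthy (pays 342), no collateral → subprime (pays 130).
Creditworthy: collateral gives 342 − 107 = 235; no collateral gives 130 − 34 = 96. No deviation. ✓
Subprime: no collateral gives 130 − 34 = 96; collateral gives 342 − 346 = -4. No deviation. ✓
Neither type gains from mimicking the other.

Yes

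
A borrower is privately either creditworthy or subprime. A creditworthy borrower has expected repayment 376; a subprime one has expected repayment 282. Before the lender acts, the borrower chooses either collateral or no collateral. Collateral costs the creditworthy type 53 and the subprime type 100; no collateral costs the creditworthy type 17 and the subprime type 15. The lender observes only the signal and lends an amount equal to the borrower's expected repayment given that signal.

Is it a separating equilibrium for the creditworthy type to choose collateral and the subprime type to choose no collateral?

Under separation the lender infers type exactly: collateral → creditworthy (pays 376), no collateral → subprime (pays 282).
Creditworthy: collateral gives 376 − 53 = 323; no collateral gives 282 − 17 = 265. No deviation. ✓
Subprime: no collateral gives 282 − 15 = 267; collateral gives 376 − 100 = 276. Would deviate. ✗

No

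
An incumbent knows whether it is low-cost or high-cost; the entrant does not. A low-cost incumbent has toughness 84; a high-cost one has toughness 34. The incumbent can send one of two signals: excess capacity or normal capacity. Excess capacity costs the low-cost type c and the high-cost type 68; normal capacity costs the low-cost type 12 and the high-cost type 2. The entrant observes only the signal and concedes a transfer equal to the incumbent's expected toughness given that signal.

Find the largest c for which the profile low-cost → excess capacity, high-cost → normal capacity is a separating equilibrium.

Under separation: excess capacity → low-cost (pays 84); normal capacity → high-cost (pays 34).
High-cost: 34 − 2 = 32 ≥ 84 − 68 = 16. Holds regardless of c. ✓
Low-cost: 84 − c ≥ 34 − 12, so c ≤ 84 − 22 = 62.

62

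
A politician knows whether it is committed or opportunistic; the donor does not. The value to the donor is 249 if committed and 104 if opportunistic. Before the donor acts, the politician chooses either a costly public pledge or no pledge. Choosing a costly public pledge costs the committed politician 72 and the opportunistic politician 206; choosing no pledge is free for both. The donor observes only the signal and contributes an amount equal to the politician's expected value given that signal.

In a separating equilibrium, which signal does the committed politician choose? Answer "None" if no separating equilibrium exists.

pledge

Try committed → pledge, opportunistic → no pledge:
  Under separation the donor infers type exactly: pledge → committed (pays 249), no pledge → opportunistic (pays 104).
  Committed: pledge gives 249 − 72 = 177; no pledge gives 104 − 0 = 104. No deviation. ✓
  Opportunistic: no pledge gives 104 − 0 = 104; pledge gives 249 − 206 = 43. No deviation. ✓
Both hold — the committed type sends pledge.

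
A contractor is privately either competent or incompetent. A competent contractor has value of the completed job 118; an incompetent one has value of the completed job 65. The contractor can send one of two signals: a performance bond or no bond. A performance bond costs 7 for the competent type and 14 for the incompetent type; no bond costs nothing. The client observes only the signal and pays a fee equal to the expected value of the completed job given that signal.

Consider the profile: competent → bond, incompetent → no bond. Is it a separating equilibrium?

No

If types separate, bond earns payment 118 and no bond earns 65.
Competent: bond gives 118 − 7 = 111; no bond gives 65 − 0 = 65. No deviation. ✓
Incompetent: no bond gives 65 − 0 = 65; bond gives 118 − 14 = 104. Would deviate. ✗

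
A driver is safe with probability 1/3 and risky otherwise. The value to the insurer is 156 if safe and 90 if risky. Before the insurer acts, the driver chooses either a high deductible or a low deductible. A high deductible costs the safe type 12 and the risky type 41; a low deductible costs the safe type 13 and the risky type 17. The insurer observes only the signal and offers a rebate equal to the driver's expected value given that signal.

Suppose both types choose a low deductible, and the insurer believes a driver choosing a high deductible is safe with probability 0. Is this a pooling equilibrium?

Yes

At the pooled signal (low deductible) the insurer holds the prior 1/3 and pays 1/3·156 + 2/3·90 = 112. Off-path (high deductible) belief 0 gives 0·156 + 1·90 = 90.
Safe: low deductible gives 112 − 13 = 99; high deductible gives 90 − 12 = 78. Stays. ✓
Risky: low deductible gives 112 − 17 = 95; high deductible gives 90 − 41 = 49. Stays. ✓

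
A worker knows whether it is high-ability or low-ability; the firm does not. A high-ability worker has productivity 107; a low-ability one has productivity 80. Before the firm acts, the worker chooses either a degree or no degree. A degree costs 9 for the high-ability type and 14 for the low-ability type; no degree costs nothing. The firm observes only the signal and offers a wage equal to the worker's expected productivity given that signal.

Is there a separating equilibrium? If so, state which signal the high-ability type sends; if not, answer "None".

None

Try high-ability → degree, low-ability → no degree:
  Under separation the firm infers type exactly: degree → high-ability (pays 107), no degree → low-ability (pays 80).
  High-ability: degree gives 107 − 9 = 98; no degree gives 80 − 0 = 80. No deviation. ✓
  Low-ability: no degree gives 80 − 0 = 80; degree gives 107 − 14 = 93. Would deviate. ✗
Try high-ability → no degree, low-ability → degree:
  Under separation the firm infers type exactly: no degree → high-ability (pays 107), degree → low-ability (pays 80).
  High-ability: no degree gives 107 − 0 = 107; degree gives 80 − 9 = 71. No deviation. ✓
  Low-ability: degree gives 80 − 14 = 66; no degree gives 107 − 0 = 107. Would deviate. ✗
Neither assignment is incentive-compatible.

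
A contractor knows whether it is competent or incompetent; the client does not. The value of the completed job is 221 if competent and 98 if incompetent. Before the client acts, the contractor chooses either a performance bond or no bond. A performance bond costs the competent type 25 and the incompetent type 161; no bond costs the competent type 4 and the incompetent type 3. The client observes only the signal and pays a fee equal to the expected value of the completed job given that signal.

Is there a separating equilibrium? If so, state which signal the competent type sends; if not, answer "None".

Try competent → bond, incompetent → no bond:
  If types separate, bond earns payment 221 and no bond earns 98.
  Competent: bond gives 221 − 25 = 196; no bond gives 98 − 4 = 94. No deviation. ✓
  Incompetent: no bond gives 98 − 3 = 95; bond gives 221 − 161 = 60. No deviation. ✓
Both hold — the competent type sends bond.

bond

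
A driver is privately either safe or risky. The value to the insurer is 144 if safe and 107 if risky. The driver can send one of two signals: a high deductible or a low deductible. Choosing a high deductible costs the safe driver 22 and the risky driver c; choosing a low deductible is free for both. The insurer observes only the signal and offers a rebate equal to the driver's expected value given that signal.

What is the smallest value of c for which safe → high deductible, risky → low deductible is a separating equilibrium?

37

Under separation: high deductible → safe (pays 144); low deductible → risky (pays 107).
Safe: 144 − 22 = 122 ≥ 107 − 0 = 107. Holds regardless of c. ✓
Risky: 107 − 0 ≥ 144 − c, so c ≥ 144 − 107 = 37.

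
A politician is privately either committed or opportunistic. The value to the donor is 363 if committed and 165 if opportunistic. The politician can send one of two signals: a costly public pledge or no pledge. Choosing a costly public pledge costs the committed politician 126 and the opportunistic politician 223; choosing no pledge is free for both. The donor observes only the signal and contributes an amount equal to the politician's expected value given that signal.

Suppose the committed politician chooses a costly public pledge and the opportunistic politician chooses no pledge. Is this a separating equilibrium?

Yes

If types separate, pledge earns payment 363 and no pledge earns 165.
Committed: pledge gives 363 − 126 = 237; no pledge gives 165 − 0 = 165. No deviation. ✓
Opportunistic: no pledge gives 165 − 0 = 165; pledge gives 363 − 223 = 140. No deviation. ✓
Both incentive constraints hold.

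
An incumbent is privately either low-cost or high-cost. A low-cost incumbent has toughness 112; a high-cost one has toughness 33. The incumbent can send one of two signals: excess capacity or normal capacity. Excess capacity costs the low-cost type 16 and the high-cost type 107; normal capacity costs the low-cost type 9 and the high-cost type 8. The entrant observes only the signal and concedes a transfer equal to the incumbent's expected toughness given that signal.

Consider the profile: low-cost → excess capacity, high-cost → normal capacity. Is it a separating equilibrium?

Yes

If types separate, excess capacity earns payment 112 and normal capacity earns 33.
Low-cost: excess capacity gives 112 − 16 = 96; normal capacity gives 33 − 9 = 24. No deviation. ✓
High-cost: normal capacity gives 33 − 8 = 25; excess capacity gives 112 − 107 = 5. No deviation. ✓
Neither type gains from mimicking the other.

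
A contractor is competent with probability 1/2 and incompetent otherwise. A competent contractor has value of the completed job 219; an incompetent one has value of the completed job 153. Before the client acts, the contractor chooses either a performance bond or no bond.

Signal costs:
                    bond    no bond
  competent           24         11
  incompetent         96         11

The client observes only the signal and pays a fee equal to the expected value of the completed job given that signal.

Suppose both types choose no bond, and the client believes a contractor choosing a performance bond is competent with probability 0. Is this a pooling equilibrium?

Yes

At the pooled signal (no bond) the client holds the prior 1/2 and pays 1/2·219 + 1/2·153 = 186. Off-path (bond) belief 0 gives 0·219 + 1·153 = 153.
Competent: no bond gives 186 − 11 = 175; bond gives 153 − 24 = 129. Stays. ✓
Incompetent: no bond gives 186 − 11 = 175; bond gives 153 − 96 = 57. Stays. ✓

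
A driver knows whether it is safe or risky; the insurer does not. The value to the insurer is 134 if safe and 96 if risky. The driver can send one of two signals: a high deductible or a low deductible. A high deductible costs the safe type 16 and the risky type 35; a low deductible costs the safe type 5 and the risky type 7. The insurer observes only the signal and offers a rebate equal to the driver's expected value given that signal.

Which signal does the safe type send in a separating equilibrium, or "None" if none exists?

None

Try safe → high deductible, risky → low deductible:
  If types separate, high deductible earns payment 134 and low deductible earns 96.
  Safe: high deductible gives 134 − 16 = 118; low deductible gives 96 − 5 = 91. No deviation. ✓
  Risky: low deductible gives 96 − 7 = 89; high deductible gives 134 − 35 = 99. Would deviate. ✗
Try safe → low deductible, risky → high deductible:
  If types separate, low deductible earns payment 134 and high deductible earns 96.
  Safe: low deductible gives 134 − 5 = 129; high deductible gives 96 − 16 = 80. No deviation. ✓
  Risky: high deductible gives 96 − 35 = 61; low deductible gives 134 − 7 = 127. Would deviate. ✗
Neither assignment is incentive-compatible.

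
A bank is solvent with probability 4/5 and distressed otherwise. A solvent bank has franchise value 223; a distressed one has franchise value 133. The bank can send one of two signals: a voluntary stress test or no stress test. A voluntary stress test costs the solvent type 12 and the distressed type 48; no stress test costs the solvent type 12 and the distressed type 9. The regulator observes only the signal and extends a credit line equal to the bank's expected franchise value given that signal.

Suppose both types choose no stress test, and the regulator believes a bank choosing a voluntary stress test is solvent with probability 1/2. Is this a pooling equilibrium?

Yes

At the pooled signal (no stress test) the regulator holds the prior 4/5 and pays 4/5·223 + 1/5·133 = 205. Off-path (stress test) belief 1/2 gives 1/2·223 + 1/2·133 = 178.
Solvent: no stress test gives 205 − 12 = 193; stress test gives 178 − 12 = 166. Stays. ✓
Distressed: no stress test gives 205 − 9 = 196; stress test gives 178 − 48 = 130. Stays. ✓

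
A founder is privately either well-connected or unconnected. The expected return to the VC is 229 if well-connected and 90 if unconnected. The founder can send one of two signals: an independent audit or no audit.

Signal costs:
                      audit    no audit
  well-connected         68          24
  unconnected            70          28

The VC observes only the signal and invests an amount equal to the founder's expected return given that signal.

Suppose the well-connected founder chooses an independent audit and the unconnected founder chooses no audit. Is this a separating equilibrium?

If types separate, audit earns payment 229 and no audit earns 90.
Well-connected: audit gives 229 − 68 = 161; no audit gives 90 − 24 = 66. No deviation. ✓
Unconnected: no audit gives 90 − 28 = 62; audit gives 229 − 70 = 159. Would deviate. ✗

No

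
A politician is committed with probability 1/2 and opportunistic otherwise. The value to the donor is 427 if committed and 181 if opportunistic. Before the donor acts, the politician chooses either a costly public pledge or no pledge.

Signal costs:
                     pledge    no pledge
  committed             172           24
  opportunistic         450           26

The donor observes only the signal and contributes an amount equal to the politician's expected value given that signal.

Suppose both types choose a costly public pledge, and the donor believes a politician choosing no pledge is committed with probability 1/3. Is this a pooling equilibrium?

On the equilibrium path (pledge) the donor holds the prior 1/2 and pays 1/2·427 + 1/2·181 = 304. Off-path (no pledge) belief 1/3 gives 1/3·427 + 2/3·181 = 263.
Committed: pledge gives 304 − 172 = 132; no pledge gives 263 − 24 = 239. Deviates. ✗
Opportunistic: pledge gives 304 − 450 = -146; no pledge gives 263 − 26 = 237. Deviates. ✗

No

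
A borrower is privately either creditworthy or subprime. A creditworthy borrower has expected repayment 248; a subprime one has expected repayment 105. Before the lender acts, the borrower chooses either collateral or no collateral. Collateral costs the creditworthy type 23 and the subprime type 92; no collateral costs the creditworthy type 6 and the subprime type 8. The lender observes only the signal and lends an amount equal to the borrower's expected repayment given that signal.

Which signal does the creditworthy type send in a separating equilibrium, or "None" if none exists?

Try creditworthy → collateral, subprime → no collateral:
  If types separate, collateral earns payment 248 and no collateral earns 105.
  Creditworthy: collateral gives 248 − 23 = 225; no collateral gives 105 − 6 = 99. No deviation. ✓
  Subprime: no collateral gives 105 − 8 = 97; collateral gives 248 − 92 = 156. Would deviate. ✗
Try creditworthy → no collateral, subprime → collateral:
  If types separate, no collateral earns payment 248 and collateral earns 105.
  Creditworthy: no collateral gives 248 − 6 = 242; collateral gives 105 − 23 = 82. No deviation. ✓
  Subprime: collateral gives 105 − 92 = 13; no collateral gives 248 − 8 = 240. Would deviate. ✗
Neither assignment is incentive-compatible.

None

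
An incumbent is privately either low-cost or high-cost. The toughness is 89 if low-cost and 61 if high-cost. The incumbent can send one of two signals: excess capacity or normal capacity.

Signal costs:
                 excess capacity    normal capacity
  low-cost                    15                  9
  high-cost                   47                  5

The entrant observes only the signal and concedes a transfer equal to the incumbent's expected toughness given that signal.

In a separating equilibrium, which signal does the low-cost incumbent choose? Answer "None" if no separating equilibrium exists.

Try low-cost → excess capacity, high-cost → normal capacity:
  Under separation the entrant infers type exactly: excess capacity → low-cost (pays 89), normal capacity → high-cost (pays 61).
  Low-cost: excess capacity gives 89 − 15 = 74; normal capacity gives 61 − 9 = 52. No deviation. ✓
  High-cost: normal capacity gives 61 − 5 = 56; excess capacity gives 89 − 47 = 42. No deviation. ✓
Both hold — the low-cost type sends excess capacity.

excess capacity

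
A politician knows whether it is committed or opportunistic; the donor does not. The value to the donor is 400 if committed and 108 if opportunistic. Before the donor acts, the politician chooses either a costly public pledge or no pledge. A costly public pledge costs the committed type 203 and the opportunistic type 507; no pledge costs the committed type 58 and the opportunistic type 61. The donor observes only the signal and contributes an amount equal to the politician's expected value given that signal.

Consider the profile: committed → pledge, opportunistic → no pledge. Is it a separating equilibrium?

If types separate, pledge earns payment 400 and no pledge earns 108.
Committed: pledge gives 400 − 203 = 197; no pledge gives 108 − 58 = 50. No deviation. ✓
Opportunistic: no pledge gives 108 − 61 = 47; pledge gives 400 − 507 = -107. No deviation. ✓
Neither type gains from mimicking the other.

Yes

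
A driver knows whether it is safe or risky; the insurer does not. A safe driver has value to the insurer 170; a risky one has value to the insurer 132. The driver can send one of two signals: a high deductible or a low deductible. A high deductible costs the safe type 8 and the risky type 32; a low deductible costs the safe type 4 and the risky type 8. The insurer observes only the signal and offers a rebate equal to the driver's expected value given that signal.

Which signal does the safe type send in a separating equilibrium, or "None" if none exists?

Try safe → high deductible, risky → low deductible:
  Under separation the insurer infers type exactly: high deductible → safe (pays 170), low deductible → risky (pays 132).
  Safe: high deductible gives 170 − 8 = 162; low deductible gives 132 − 4 = 128. No deviation. ✓
  Risky: low deductible gives 132 − 8 = 124; high deductible gives 170 − 32 = 138. Would deviate. ✗
Try safe → low deductible, risky → high deductible:
  Under separation the insurer infers type exactly: low deductible → safe (pays 170), high deductible → risky (pays 132).
  Safe: low deductible gives 170 − 4 = 166; high deductible gives 132 − 8 = 124. No deviation. ✓
  Risky: high deductible gives 132 − 32 = 100; low deductible gives 170 − 8 = 162. Would deviate. ✗
Neither assignment is incentive-compatible.

None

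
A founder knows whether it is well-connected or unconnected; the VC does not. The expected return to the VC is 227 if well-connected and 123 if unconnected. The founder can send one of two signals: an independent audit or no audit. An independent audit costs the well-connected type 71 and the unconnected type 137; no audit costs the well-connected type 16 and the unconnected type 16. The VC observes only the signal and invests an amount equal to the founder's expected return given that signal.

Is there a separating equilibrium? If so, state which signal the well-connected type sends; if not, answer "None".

audit

Try well-connected → audit, unconnected → no audit:
  Under separation the VC infers type exactly: audit → well-connected (pays 227), no audit → unconnected (pays 123).
  Well-connected: audit gives 227 − 71 = 156; no audit gives 123 − 16 = 107. No deviation. ✓
  Unconnected: no audit gives 123 − 16 = 107; audit gives 227 − 137 = 90. No deviation. ✓
Both hold — the well-connected type sends audit.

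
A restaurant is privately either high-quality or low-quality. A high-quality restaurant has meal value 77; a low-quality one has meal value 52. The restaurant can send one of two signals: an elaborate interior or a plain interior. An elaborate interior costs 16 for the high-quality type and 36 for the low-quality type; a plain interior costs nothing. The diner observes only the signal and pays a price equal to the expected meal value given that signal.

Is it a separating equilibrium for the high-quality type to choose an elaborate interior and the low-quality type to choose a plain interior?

Yes

Under separation the diner infers type exactly: elaborate interior → high-quality (pays 77), plain interior → low-quality (pays 52).
High-quality: elaborate interior gives 77 − 16 = 61; plain interior gives 52 − 0 = 52. No deviation. ✓
Low-quality: plain interior gives 52 − 0 = 52; elaborate interior gives 77 − 36 = 41. No deviation. ✓
Both incentive constraints hold.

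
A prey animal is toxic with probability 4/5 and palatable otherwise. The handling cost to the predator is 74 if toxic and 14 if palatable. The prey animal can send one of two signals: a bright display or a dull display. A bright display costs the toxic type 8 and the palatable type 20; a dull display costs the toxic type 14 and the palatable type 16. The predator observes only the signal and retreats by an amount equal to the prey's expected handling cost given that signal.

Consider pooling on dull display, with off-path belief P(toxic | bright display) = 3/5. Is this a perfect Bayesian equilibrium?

On the equilibrium path (dull display) the predator holds the prior 4/5 and pays 4/5·74 + 1/5·14 = 62. Off-path (bright display) belief 3/5 gives 3/5·74 + 2/5·14 = 50.
Toxic: dull display gives 62 − 14 = 48; bright display gives 50 − 8 = 42. Stays. ✓
Palatable: dull display gives 62 − 16 = 46; bright display gives 50 − 20 = 30. Stays. ✓
Beliefs are Bayes-consistent on-path and both types best-respond.

Yes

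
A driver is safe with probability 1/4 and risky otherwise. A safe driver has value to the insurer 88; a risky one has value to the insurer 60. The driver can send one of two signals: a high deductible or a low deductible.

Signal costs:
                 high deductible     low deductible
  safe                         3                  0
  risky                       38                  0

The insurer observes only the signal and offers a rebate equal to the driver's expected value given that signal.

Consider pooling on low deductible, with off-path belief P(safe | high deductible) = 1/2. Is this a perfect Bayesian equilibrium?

At the pooled signal (low deductible) the insurer holds the prior 1/4 and pays 1/4·88 + 3/4·60 = 67. Off-path (high deductible) belief 1/2 gives 1/2·88 + 1/2·60 = 74.
Safe: low deductible gives 67 − 0 = 67; high deductible gives 74 − 3 = 71. Deviates. ✗
Risky: low deductible gives 67 − 0 = 67; high deductible gives 74 − 38 = 36. Stays. ✓

No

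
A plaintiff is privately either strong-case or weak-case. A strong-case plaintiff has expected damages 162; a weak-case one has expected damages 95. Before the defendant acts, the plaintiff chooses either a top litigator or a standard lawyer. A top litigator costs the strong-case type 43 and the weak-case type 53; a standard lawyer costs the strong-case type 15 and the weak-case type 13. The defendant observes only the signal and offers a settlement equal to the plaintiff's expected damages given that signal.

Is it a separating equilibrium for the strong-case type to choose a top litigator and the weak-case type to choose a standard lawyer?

No

Under separation the defendant infers type exactly: top litigator → strong-case (pays 162), standard lawyer → weak-case (pays 95).
Strong-case: top litigator gives 162 − 43 = 119; standard lawyer gives 95 − 15 = 80. No deviation. ✓
Weak-case: standard lawyer gives 95 − 13 = 82; top litigator gives 162 − 53 = 109. Would deviate. ✗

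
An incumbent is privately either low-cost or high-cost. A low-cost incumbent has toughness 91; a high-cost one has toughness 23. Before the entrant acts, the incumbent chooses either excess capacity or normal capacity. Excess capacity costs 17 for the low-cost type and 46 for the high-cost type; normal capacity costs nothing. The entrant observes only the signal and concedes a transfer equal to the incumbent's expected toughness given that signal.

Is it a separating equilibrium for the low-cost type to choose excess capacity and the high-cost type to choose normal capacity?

No

Under separation the entrant infers type exactly: excess capacity → low-cost (pays 91), normal capacity → high-cost (pays 23).
Low-cost: excess capacity gives 91 − 17 = 74; normal capacity gives 23 − 0 = 23. No deviation. ✓
High-cost: normal capacity gives 23 − 0 = 23; excess capacity gives 91 − 46 = 45. Would deviate. ✗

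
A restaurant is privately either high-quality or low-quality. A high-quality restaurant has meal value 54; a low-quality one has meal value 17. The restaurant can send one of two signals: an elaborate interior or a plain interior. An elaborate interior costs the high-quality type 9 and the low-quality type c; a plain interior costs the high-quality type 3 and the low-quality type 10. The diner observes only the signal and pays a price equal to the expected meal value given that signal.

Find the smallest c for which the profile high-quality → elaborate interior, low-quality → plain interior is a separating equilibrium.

Under separation: elaborate interior → high-quality (pays 54); plain interior → low-quality (pays 17).
High-quality: 54 − 9 = 45 ≥ 17 − 3 = 14. Holds regardless of c. ✓
Low-quality: 17 − 10 ≥ 54 − c, so c ≥ 54 − 7 = 47.

47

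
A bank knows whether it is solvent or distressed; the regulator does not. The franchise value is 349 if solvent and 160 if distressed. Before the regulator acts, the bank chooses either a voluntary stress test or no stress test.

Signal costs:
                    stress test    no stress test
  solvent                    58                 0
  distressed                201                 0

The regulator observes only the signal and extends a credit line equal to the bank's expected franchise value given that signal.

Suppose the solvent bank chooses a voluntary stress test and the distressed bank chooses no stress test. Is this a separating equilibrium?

Yes

If types separate, stress test earns payment 349 and no stress test earns 160.
Solvent: stress test gives 349 − 58 = 291; no stress test gives 160 − 0 = 160. No deviation. ✓
Distressed: no stress test gives 160 − 0 = 160; stress test gives 349 − 201 = 148. No deviation. ✓
Both incentive constraints hold.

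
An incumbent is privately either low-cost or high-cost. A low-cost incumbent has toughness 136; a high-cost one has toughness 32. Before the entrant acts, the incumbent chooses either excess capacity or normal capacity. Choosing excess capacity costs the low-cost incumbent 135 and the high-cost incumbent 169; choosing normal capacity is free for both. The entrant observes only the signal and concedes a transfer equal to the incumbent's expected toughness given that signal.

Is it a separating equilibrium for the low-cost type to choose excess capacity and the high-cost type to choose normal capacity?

If types separate, excess capacity earns payment 136 and normal capacity earns 32.
Low-cost: excess capacity gives 136 − 135 = 1; normal capacity gives 32 − 0 = 32. Would deviate. ✗
High-cost: normal capacity gives 32 − 0 = 32; excess capacity gives 136 − 169 = -33. No deviation. ✓

No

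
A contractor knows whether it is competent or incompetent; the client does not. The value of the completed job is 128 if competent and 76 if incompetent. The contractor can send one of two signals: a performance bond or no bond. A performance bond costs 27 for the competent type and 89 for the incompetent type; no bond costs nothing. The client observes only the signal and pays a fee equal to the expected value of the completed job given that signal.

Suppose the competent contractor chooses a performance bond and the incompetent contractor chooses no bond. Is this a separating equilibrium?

Yes

If types separate, bond earns payment 128 and no bond earns 76.
Competent: bond gives 128 − 27 = 101; no bond gives 76 − 0 = 76. No deviation. ✓
Incompetent: no bond gives 76 − 0 = 76; bond gives 128 − 89 = 39. No deviation. ✓
Both incentive constraints hold.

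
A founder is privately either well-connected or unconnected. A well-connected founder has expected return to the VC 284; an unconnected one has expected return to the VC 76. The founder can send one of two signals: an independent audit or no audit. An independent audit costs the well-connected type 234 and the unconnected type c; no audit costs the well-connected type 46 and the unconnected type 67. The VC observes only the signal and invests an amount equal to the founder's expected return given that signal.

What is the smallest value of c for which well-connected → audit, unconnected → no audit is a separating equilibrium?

Under separation: audit → well-connected (pays 284); no audit → unconnected (pays 76).
Well-connected: 284 − 234 = 50 ≥ 76 − 46 = 30. Holds regardless of c. ✓
Unconnected: 76 − 67 ≥ 284 − c, so c ≥ 284 − 9 = 275.

275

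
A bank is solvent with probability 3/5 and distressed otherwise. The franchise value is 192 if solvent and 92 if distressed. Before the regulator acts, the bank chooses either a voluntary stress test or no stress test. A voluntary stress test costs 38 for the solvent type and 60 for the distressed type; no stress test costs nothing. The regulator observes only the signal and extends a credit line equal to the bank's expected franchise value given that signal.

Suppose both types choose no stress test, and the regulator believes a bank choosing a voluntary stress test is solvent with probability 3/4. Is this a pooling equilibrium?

On the equilibrium path (no stress test) the regulator holds the prior 3/5 and pays 3/5·192 + 2/5·92 = 152. Off-path (stress test) belief 3/4 gives 3/4·192 + 1/4·92 = 167.
Solvent: no stress test gives 152 − 0 = 152; stress test gives 167 − 38 = 129. Stays. ✓
Distressed: no stress test gives 152 − 0 = 152; stress test gives 167 − 60 = 107. Stays. ✓
Beliefs are Bayes-consistent on-path and both types best-respond.

Yes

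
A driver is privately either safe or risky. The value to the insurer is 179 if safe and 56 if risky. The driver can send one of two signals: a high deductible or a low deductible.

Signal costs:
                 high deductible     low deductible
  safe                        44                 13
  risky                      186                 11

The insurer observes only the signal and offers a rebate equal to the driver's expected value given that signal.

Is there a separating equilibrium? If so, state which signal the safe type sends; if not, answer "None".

Try safe → high deductible, risky → low deductible:
  If types separate, high deductible earns payment 179 and low deductible earns 56.
  Safe: high deductible gives 179 − 44 = 135; low deductible gives 56 − 13 = 43. No deviation. ✓
  Risky: low deductible gives 56 − 11 = 45; high deductible gives 179 − 186 = -7. No deviation. ✓
Both hold — the safe type sends high deductible.

high deductible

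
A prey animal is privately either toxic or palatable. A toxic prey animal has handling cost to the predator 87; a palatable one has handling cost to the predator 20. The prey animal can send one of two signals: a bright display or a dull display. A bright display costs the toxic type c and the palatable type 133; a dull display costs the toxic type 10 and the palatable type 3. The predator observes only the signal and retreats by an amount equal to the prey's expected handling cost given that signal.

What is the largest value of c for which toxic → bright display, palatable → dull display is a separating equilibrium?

77

Under separation: bright display → toxic (pays 87); dull display → palatable (pays 20).
Palatable: 20 − 3 = 17 ≥ 87 − 133 = -46. Holds regardless of c. ✓
Toxic: 87 − c ≥ 20 − 10, so c ≤ 87 − 10 = 77.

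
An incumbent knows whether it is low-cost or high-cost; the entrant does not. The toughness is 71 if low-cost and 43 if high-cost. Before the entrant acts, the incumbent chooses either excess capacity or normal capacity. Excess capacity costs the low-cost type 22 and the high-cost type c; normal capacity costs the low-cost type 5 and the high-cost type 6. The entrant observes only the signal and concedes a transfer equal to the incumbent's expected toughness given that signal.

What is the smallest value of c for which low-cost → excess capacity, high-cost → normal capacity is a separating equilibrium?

34

Under separation: excess capacity → low-cost (pays 71); normal capacity → high-cost (pays 43).
Low-cost: 71 − 22 = 49 ≥ 43 − 5 = 38. Holds regardless of c. ✓
High-cost: 43 − 6 ≥ 71 − c, so c ≥ 71 − 37 = 34.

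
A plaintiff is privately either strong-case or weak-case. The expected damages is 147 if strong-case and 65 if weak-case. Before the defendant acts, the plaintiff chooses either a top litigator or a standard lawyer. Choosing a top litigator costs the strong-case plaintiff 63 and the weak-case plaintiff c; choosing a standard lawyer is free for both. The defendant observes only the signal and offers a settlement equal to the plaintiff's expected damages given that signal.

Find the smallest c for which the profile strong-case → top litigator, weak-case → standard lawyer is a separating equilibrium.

82

Under separation: top litigator → strong-case (pays 147); standard lawyer → weak-case (pays 65).
Strong-case: 147 − 63 = 84 ≥ 65 − 0 = 65. Holds regardless of c. ✓
Weak-case: 65 − 0 ≥ 147 − c, so c ≥ 147 − 65 = 82.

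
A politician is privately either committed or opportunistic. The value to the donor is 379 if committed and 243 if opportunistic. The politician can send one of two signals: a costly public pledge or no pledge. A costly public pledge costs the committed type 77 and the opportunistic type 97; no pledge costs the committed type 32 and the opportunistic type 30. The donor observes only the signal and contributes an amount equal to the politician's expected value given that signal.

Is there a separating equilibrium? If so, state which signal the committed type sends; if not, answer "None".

None

Try committed → pledge, opportunistic → no pledge:
  If types separate, pledge earns payment 379 and no pledge earns 243.
  Committed: pledge gives 379 − 77 = 302; no pledge gives 243 − 32 = 211. No deviation. ✓
  Opportunistic: no pledge gives 243 − 30 = 213; pledge gives 379 − 97 = 282. Would deviate. ✗
Try committed → no pledge, opportunistic → pledge:
  If types separate, no pledge earns payment 379 and pledge earns 243.
  Committed: no pledge gives 379 − 32 = 347; pledge gives 243 − 77 = 166. No deviation. ✓
  Opportunistic: pledge gives 243 − 97 = 146; no pledge gives 379 − 30 = 349. Would deviate. ✗
Neither assignment is incentive-compatible.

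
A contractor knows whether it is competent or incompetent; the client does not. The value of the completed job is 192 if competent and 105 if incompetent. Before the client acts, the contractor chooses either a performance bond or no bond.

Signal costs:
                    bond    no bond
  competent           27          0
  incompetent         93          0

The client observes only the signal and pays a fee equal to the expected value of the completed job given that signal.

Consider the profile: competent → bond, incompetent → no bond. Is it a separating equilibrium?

If types separate, bond earns payment 192 and no bond earns 105.
Competent: bond gives 192 − 27 = 165; no bond gives 105 − 0 = 105. No deviation. ✓
Incompetent: no bond gives 105 − 0 = 105; bond gives 192 − 93 = 99. No deviation. ✓
Both incentive constraints hold.

Yes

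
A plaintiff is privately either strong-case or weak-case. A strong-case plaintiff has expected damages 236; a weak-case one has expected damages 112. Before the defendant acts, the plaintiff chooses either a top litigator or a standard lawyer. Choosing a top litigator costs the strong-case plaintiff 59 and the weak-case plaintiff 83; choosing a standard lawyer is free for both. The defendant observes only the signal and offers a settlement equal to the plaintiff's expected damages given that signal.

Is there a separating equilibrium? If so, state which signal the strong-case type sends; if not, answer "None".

None

Try strong-case → top litigator, weak-case → standard lawyer:
  Under separation the defendant infers type exactly: top litigator → strong-case (pays 236), standard lawyer → weak-case (pays 112).
  Strong-case: top litigator gives 236 − 59 = 177; standard lawyer gives 112 − 0 = 112. No deviation. ✓
  Weak-case: standard lawyer gives 112 − 0 = 112; top litigator gives 236 − 83 = 153. Would deviate. ✗
Try strong-case → standard lawyer, weak-case → top litigator:
  Under separation the defendant infers type exactly: standard lawyer → strong-case (pays 236), top litigator → weak-case (pays 112).
  Strong-case: standard lawyer gives 236 − 0 = 236; top litigator gives 112 − 59 = 53. No deviation. ✓
  Weak-case: top litigator gives 112 − 83 = 29; standard lawyer gives 236 − 0 = 236. Would deviate. ✗
Neither assignment is incentive-compatible.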